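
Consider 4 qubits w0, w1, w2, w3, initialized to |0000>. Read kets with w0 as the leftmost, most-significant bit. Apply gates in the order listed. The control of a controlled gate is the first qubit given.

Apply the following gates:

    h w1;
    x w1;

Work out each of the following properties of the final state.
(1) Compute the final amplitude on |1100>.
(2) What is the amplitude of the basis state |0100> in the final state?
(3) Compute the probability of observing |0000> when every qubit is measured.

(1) The amplitude on |1100> is 0.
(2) The amplitude on |0100> is sqrt(2)/2.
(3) A full measurement returns |0000> with probability 1/2.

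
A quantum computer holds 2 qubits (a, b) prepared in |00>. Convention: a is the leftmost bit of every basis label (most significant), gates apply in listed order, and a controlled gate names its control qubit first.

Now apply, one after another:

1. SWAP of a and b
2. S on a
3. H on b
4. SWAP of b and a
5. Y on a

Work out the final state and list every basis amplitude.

The final amplitudes are -sqrt(2)*I/2 on |00>, 0 on |01>, sqrt(2)*I/2 on |10>, 0 on |11>.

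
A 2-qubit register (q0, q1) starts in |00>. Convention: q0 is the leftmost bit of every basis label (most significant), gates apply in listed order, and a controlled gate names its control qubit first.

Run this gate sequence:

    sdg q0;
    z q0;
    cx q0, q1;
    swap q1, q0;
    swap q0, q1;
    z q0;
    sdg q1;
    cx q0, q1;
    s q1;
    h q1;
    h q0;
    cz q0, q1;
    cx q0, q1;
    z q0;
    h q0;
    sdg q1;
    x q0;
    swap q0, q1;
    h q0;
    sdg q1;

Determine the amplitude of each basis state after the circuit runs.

The final amplitudes are -I/2 on |00>, -I/2 on |01>, I/2 on |10>, -I/2 on |11>.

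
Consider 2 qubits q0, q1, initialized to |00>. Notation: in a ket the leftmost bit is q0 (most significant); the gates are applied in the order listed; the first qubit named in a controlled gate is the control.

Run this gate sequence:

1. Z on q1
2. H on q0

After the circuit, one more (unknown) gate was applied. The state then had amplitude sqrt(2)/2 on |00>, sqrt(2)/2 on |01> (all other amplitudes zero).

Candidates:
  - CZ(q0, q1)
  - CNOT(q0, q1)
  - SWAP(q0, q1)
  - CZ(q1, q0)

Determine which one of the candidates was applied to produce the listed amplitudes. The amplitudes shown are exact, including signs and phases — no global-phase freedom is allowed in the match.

The unique candidate consistent with the amplitudes is SWAP(q0, q1).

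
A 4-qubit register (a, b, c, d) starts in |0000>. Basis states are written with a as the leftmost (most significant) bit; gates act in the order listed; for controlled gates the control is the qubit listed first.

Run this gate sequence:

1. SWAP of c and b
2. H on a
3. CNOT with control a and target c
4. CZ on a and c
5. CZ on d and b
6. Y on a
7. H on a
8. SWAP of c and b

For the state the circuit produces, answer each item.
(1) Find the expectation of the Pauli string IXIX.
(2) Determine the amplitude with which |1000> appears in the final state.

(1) The observable IXIX averages to 0.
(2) The final state's coefficient on |1000> equals -I/2.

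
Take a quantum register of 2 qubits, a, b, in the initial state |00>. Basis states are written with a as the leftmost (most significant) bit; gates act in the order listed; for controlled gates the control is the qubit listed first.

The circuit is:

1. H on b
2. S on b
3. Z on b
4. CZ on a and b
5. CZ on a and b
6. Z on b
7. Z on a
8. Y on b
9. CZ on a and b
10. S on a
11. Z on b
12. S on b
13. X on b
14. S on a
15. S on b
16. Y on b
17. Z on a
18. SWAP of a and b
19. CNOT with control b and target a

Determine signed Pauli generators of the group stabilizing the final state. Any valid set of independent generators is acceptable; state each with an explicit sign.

The final state is stabilized by the group generated by +YI, +IZ; other independent generating sets are equally valid. Key observation: steps 3-6 multiply out to the identity, so the circuit reduces to the remaining gates.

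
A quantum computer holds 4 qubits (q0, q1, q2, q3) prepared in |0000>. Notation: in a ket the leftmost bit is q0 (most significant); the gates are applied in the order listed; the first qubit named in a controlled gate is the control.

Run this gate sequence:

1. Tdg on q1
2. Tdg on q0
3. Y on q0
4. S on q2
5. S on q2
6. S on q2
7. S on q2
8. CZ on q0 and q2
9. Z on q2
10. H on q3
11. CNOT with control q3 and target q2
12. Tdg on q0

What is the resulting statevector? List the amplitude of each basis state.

The final amplitudes are sqrt(2)*exp(I*pi/4)/2 on |1000>, sqrt(2)*exp(I*pi/4)/2 on |1011>, and 0 on every other basis state. Key observation: steps 4-7 multiply out to the identity, so the circuit reduces to the remaining gates.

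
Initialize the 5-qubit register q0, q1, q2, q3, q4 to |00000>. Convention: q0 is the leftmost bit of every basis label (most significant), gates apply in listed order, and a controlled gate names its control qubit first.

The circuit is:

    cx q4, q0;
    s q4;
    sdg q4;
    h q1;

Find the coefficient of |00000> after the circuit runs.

|00000> carries amplitude sqrt(2)/2 in the final state. Key observation: the block from step 2 through step 3 cancels to the identity and can be dropped.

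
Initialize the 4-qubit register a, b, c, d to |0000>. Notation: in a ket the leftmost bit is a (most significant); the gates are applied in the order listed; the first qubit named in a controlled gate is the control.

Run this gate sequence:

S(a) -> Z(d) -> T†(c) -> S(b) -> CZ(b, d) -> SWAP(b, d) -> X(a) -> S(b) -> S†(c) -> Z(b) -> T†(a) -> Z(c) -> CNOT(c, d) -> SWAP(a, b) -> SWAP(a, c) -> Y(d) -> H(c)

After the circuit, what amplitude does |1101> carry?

The amplitude on |1101> is 0.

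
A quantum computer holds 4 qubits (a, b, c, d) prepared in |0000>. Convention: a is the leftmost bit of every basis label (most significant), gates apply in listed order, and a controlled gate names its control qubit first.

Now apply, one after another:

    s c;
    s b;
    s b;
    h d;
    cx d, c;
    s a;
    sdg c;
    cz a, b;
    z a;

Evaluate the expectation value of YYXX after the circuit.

The observable YYXX averages to 0.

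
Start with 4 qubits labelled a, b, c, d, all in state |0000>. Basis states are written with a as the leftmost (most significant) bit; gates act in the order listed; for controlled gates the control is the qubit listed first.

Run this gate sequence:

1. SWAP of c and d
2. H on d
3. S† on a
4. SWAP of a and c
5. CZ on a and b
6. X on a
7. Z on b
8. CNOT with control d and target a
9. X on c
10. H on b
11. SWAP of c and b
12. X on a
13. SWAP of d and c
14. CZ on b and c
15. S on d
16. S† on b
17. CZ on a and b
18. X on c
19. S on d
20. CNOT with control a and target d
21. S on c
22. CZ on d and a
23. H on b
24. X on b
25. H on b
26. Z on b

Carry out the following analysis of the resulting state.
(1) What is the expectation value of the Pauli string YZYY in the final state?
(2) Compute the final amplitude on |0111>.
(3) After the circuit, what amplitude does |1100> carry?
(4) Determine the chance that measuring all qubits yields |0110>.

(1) The expectation value of YZYY is -1. Key observation: steps 23-26 multiply out to the identity, so the circuit reduces to the remaining gates.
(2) The final state's coefficient on |0111> equals -1/2.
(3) The final state's coefficient on |1100> equals I/2.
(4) A full measurement returns |0110> with probability 1/4.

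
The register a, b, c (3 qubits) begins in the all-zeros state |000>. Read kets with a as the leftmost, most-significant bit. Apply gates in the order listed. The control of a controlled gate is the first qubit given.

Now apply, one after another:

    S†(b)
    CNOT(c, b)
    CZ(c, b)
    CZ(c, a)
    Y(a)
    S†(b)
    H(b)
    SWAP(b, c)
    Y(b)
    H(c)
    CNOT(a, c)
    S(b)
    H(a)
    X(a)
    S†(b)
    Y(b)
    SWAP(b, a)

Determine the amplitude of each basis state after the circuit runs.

The resulting statevector has amplitude -sqrt(2)*I/2 on |001>, sqrt(2)*I/2 on |011>, and 0 on every other basis state.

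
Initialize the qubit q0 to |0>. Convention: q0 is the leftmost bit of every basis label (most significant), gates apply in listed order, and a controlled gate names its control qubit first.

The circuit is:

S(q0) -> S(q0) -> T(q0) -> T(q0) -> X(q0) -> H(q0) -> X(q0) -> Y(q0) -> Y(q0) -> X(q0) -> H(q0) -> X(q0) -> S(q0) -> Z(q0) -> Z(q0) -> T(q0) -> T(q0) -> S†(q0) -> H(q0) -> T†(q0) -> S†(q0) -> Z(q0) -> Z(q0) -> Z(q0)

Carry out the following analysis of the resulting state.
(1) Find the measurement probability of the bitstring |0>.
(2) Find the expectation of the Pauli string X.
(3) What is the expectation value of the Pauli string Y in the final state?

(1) Outcome |0> occurs with probability 1/2. Key observation: the block from step 5 through step 12 cancels to the identity and can be dropped.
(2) The expectation value of X is sqrt(2)/2.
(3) The observable Y averages to sqrt(2)/2.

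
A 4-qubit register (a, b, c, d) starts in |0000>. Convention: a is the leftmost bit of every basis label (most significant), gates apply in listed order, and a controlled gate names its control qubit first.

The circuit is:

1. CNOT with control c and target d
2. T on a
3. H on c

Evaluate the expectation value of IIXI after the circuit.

In the final state, IIXI has expectation 1.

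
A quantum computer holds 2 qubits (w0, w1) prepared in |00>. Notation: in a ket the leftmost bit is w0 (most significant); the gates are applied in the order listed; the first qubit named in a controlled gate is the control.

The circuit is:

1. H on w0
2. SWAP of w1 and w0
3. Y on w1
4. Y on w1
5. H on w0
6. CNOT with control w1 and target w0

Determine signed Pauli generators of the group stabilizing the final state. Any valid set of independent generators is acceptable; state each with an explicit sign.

One valid set of independent stabilizer generators is +XI, +IX (any independent generating set of the same group is equally correct).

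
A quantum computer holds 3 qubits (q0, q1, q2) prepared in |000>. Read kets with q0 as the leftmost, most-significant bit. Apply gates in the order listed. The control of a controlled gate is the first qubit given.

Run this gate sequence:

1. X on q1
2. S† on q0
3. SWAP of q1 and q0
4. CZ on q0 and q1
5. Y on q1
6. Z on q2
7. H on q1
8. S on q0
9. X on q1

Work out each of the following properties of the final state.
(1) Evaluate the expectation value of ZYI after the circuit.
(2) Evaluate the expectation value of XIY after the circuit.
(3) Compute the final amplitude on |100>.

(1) The observable ZYI averages to 0.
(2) In the final state, XIY has expectation 0.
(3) The amplitude on |100> is sqrt(2)/2.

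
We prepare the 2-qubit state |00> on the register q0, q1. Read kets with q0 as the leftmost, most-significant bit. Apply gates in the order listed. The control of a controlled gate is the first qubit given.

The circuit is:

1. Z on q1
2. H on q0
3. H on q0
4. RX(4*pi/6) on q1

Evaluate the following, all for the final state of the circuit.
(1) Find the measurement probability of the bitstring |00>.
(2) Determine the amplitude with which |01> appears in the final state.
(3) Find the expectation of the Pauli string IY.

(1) Outcome |00> occurs with probability 1/4. Key observation: the block from step 2 through step 3 cancels to the identity and can be dropped.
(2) The amplitude on |01> is -sqrt(3)*I/2.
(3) In the final state, IY has expectation -sqrt(3)/2.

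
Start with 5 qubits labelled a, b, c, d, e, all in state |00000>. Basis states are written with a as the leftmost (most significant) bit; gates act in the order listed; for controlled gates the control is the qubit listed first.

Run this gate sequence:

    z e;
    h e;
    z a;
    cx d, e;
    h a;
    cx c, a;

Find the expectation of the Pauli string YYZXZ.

The expectation value of YYZXZ is 0.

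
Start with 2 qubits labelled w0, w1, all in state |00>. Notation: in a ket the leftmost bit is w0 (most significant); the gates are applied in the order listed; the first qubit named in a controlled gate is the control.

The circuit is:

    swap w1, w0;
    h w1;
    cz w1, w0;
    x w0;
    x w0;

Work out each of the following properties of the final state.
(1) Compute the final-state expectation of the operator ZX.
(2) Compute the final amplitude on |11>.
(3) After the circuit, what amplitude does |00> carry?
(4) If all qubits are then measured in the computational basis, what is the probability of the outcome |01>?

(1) The expectation value of ZX is 1. Key observation: the block from step 4 through step 5 cancels to the identity and can be dropped.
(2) The amplitude on |11> is 0.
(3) |00> carries amplitude sqrt(2)/2 in the final state.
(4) Outcome |01> occurs with probability 1/2.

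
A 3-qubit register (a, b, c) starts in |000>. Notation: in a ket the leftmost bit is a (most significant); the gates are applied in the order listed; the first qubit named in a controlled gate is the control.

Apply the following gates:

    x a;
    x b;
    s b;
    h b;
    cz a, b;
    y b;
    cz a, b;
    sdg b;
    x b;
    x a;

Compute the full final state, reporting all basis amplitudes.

The final amplitudes are -sqrt(2)*I/2 on |000>, sqrt(2)/2 on |010>, and 0 on every other basis state.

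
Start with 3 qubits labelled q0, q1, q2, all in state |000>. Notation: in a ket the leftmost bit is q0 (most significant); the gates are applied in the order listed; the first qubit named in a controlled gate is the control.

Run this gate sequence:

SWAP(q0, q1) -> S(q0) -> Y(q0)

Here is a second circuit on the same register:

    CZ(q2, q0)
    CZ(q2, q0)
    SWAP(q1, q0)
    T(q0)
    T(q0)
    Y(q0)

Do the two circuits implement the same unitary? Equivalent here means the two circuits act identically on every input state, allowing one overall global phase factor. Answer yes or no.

Yes: on every input state the two circuits agree up to one overall phase factor.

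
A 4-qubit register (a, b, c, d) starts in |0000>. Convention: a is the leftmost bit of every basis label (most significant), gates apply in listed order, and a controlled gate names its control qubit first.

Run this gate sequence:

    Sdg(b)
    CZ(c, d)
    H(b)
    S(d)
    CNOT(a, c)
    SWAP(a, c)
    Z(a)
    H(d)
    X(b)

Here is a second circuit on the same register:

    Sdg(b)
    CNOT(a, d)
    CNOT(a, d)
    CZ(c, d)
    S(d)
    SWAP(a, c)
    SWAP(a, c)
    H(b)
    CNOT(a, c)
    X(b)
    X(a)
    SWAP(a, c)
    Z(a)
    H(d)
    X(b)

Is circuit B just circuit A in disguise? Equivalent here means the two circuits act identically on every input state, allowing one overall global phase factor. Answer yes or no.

No: there is an input state on which the two circuits produce genuinely different outputs (not merely differing by a phase).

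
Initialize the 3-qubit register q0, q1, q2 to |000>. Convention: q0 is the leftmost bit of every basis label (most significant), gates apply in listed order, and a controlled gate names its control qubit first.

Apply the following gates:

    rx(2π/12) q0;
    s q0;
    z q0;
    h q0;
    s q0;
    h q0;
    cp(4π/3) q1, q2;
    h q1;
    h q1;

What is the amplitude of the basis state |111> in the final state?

The amplitude on |111> is 0. Key observation: gates 8-9 undo each other exactly, leaving only the rest of the circuit to track.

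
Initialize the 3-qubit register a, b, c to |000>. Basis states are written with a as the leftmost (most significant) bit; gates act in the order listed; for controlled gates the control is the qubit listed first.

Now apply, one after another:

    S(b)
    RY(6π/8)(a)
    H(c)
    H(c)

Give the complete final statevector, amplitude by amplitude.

The resulting statevector has amplitude sqrt(2 - sqrt(2))/2 on |000>, sqrt(sqrt(2) + 2)/2 on |100>, and 0 on every other basis state. Key observation: the block from step 3 through step 4 cancels to the identity and can be dropped.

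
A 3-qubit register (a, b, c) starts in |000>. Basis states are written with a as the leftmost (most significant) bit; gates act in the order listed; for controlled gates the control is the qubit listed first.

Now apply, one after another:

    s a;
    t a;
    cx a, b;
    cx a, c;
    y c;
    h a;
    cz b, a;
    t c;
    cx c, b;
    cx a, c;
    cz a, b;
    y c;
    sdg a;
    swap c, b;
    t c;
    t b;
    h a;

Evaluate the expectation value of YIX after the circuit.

In the final state, YIX has expectation 0.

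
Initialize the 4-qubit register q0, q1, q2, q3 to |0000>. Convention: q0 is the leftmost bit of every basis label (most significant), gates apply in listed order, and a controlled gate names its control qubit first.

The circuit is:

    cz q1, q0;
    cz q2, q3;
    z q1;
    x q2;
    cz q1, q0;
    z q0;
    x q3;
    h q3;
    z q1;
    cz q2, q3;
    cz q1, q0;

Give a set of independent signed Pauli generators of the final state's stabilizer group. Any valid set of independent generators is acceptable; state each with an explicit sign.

The final state is stabilized by the group generated by +IIIX, +ZIII, +IZII, -IIZI; other independent generating sets are equally valid.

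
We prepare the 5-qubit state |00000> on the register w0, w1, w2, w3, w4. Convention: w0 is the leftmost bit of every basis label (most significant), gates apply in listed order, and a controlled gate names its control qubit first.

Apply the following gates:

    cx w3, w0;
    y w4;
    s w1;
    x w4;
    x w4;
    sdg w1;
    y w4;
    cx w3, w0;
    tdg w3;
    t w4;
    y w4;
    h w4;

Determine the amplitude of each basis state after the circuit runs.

After the circuit, the state carries amplitude sqrt(2)*I/2 on |00000>, -sqrt(2)*I/2 on |00001>, and 0 on every other basis state.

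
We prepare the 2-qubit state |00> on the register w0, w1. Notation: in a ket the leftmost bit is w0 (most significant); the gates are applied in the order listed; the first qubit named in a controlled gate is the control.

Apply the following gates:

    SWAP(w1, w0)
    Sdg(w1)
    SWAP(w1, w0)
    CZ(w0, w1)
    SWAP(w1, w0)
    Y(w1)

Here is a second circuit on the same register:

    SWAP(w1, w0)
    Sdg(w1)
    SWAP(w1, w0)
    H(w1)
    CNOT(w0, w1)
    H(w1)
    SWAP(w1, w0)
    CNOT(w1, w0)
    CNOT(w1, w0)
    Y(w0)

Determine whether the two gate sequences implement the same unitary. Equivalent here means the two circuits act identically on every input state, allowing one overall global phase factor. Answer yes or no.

No — the two circuits implement different unitaries, even allowing a global phase.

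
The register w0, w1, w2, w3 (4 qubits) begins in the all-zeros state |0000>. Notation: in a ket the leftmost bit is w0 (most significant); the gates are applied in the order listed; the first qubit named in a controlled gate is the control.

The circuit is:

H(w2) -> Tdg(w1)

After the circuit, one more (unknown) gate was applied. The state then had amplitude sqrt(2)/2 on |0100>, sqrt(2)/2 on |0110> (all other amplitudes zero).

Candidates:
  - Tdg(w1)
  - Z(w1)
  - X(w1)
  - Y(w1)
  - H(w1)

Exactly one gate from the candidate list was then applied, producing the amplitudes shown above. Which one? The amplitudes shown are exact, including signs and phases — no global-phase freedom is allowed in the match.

It was X(w1) that produced the state shown.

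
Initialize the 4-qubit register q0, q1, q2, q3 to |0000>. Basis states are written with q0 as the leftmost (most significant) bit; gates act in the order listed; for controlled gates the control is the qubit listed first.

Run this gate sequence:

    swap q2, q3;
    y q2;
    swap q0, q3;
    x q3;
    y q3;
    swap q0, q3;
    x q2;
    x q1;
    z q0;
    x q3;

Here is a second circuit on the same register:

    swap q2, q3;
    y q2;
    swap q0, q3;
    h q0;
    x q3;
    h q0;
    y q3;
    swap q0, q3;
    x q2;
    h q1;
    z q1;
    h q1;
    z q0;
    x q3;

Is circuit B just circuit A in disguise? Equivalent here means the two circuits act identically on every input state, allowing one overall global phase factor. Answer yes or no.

Yes: on every input state the two circuits agree up to one overall phase factor.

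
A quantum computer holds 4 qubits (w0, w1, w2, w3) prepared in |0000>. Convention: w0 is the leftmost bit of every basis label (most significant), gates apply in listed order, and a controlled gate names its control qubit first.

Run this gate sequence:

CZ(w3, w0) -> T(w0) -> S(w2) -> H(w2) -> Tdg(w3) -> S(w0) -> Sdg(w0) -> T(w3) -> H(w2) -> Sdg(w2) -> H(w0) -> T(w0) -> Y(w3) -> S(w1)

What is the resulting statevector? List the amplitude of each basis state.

The final amplitudes are sqrt(2)*I/2 on |0001>, sqrt(2)*exp(3*I*pi/4)/2 on |1001>, and 0 on every other basis state. Key observation: gates 3-10 undo each other exactly, leaving only the rest of the circuit to track.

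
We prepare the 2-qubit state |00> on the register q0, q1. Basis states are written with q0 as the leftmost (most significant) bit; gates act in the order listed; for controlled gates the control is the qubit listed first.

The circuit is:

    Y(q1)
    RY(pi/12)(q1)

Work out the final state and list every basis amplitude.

After the circuit, the state carries amplitude -I*sqrt(sqrt(2) + 2)/4 + I*sqrt(6 - 3*sqrt(2))/4 on |00>, I*sqrt(2 - sqrt(2))/4 + I*sqrt(3*sqrt(2) + 6)/4 on |01>, 0 on |10>, 0 on |11>.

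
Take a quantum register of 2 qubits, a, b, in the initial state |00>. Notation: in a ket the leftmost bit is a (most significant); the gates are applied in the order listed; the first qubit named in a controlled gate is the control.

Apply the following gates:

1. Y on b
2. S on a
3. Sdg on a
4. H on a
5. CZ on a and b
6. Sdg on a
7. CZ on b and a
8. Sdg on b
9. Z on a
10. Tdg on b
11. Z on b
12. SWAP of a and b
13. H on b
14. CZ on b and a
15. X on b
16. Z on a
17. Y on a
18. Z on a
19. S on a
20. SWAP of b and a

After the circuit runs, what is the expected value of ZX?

The observable ZX averages to 0. Key observation: steps 2-3 multiply out to the identity, so the circuit reduces to the remaining gates.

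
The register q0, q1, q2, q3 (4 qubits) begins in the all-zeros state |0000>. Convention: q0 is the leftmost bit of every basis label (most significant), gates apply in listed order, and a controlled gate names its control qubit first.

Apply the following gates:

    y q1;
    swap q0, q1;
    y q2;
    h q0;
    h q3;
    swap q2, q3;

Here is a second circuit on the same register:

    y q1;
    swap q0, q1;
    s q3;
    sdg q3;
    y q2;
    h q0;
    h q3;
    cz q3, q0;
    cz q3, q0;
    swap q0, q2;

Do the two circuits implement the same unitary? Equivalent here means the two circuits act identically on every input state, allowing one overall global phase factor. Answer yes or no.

No: there is an input state on which the two circuits produce genuinely different outputs (not merely differing by a phase).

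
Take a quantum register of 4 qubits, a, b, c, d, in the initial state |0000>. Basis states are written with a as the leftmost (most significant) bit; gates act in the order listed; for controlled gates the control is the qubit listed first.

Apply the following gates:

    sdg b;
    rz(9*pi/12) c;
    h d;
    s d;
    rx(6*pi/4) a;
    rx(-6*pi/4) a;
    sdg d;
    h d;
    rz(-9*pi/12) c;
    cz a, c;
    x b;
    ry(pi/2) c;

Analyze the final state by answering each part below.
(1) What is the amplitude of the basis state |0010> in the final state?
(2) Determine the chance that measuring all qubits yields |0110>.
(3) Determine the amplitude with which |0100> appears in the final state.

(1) |0010> carries amplitude 0 in the final state. Key observation: steps 2-9 multiply out to the identity, so the circuit reduces to the remaining gates.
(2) The probability of measuring |0110> is 1/2.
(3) The final state's coefficient on |0100> equals sqrt(2)/2.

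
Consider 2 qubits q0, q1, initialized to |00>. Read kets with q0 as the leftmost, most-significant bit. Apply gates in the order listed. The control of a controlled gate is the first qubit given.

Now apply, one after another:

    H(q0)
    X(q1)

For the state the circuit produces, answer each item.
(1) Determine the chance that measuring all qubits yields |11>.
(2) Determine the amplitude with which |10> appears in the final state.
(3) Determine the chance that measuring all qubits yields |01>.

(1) The probability of measuring |11> is 1/2.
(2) |10> carries amplitude 0 in the final state.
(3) Outcome |01> occurs with probability 1/2.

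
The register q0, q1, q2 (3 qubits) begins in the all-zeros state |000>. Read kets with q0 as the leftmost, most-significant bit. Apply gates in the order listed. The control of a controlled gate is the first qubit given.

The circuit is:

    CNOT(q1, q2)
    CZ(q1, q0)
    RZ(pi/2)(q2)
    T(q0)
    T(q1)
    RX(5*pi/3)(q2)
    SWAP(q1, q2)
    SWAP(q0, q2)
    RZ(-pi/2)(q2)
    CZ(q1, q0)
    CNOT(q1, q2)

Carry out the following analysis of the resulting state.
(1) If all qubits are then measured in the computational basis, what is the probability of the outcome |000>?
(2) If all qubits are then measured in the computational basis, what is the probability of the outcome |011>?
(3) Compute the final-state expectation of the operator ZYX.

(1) Outcome |000> occurs with probability 3/4.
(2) Outcome |011> occurs with probability 1/4.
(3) The observable ZYX averages to sqrt(3)/2.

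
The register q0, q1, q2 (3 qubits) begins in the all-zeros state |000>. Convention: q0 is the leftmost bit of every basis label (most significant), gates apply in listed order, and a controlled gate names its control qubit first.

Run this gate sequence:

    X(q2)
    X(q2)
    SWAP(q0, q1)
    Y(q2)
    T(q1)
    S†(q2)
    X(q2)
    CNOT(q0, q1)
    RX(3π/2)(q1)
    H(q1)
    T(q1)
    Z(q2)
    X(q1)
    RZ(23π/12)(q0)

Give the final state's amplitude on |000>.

The amplitude on |000> is (1 - I)*exp(7*I*pi/24)/2.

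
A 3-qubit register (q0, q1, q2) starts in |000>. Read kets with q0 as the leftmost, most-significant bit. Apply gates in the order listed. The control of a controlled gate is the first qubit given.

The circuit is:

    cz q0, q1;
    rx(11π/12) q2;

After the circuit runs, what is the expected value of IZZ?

The observable IZZ averages to -sqrt(6)/4 - sqrt(2)/4.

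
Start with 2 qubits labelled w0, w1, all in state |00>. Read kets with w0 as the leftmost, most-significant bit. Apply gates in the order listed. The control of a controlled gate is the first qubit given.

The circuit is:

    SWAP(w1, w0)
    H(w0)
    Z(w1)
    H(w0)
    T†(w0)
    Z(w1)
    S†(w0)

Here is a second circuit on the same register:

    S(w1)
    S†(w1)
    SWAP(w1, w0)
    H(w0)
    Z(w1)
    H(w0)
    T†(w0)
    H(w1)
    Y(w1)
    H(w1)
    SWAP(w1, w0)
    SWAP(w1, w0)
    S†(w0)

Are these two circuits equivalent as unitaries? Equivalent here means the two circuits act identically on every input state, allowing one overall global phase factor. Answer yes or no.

No: there is an input state on which the two circuits produce genuinely different outputs (not merely differing by a phase).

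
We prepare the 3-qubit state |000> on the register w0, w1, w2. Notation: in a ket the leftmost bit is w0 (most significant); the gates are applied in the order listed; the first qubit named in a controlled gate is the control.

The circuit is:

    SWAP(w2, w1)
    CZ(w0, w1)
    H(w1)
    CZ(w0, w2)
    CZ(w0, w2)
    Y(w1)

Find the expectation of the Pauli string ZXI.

In the final state, ZXI has expectation -1.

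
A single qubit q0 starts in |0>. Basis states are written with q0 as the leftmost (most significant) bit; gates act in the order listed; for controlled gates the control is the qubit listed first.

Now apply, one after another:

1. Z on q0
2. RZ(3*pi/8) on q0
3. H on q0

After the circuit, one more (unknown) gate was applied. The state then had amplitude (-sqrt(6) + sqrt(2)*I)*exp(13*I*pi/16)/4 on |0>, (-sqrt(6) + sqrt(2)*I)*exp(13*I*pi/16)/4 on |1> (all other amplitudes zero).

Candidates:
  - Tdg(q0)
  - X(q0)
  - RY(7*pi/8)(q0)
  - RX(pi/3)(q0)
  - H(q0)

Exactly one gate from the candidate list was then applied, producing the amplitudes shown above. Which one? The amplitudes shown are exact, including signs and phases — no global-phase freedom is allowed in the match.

The unique candidate consistent with the amplitudes is RX(pi/3)(q0).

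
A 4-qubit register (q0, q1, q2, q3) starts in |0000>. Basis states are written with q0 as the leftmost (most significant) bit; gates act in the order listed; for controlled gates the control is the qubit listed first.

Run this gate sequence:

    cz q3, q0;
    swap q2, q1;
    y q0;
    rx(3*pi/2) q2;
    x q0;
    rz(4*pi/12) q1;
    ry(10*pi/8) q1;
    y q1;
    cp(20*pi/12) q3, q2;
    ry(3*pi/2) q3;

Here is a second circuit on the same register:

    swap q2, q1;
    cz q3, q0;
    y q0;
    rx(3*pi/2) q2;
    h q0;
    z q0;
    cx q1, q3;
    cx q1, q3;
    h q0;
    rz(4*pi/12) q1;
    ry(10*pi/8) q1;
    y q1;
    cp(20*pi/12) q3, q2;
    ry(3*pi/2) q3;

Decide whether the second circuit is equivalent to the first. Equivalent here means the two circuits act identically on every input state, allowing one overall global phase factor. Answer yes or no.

Yes, they are equivalent — the unitaries differ by at most a global phase.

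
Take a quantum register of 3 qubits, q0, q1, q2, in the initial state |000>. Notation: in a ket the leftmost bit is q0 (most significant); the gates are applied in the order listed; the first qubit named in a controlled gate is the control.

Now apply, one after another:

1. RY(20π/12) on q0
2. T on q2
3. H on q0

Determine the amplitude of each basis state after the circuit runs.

After the circuit, the state carries amplitude -sqrt(6)/4 + sqrt(2)/4 on |000>, -sqrt(6)/4 - sqrt(2)/4 on |100>, and 0 on every other basis state.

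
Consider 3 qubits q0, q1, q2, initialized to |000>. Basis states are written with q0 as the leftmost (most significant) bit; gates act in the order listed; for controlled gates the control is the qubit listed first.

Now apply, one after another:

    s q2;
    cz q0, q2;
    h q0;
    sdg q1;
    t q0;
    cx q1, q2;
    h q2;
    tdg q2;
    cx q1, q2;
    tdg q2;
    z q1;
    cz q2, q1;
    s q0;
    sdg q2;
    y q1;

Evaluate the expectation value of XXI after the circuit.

The expectation value of XXI is 0.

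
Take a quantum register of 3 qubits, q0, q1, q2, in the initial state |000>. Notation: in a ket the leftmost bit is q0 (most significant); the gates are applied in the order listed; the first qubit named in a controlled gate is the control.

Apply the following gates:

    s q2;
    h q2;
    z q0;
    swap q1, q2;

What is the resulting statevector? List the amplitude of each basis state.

The resulting statevector has amplitude sqrt(2)/2 on |000>, sqrt(2)/2 on |010>, and 0 on every other basis state.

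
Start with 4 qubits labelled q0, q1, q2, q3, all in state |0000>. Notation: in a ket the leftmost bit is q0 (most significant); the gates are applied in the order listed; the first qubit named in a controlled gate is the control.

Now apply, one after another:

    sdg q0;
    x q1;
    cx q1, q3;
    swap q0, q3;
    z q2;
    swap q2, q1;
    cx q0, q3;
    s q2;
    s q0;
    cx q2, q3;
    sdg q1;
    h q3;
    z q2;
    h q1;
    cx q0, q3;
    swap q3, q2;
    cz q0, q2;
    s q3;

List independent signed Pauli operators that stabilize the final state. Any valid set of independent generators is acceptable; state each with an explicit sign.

One valid set of independent stabilizer generators is +IXII, -IIXI, -ZIII, -IIIZ (any independent generating set of the same group is equally correct).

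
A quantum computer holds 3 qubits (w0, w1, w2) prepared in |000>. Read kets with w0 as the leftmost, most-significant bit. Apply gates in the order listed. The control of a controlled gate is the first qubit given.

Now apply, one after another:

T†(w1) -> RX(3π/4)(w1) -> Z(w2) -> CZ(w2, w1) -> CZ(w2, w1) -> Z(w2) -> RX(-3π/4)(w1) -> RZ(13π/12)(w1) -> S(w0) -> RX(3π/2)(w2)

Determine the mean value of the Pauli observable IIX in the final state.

The expectation value of IIX is 0. Key observation: steps 2-7 multiply out to the identity, so the circuit reduces to the remaining gates.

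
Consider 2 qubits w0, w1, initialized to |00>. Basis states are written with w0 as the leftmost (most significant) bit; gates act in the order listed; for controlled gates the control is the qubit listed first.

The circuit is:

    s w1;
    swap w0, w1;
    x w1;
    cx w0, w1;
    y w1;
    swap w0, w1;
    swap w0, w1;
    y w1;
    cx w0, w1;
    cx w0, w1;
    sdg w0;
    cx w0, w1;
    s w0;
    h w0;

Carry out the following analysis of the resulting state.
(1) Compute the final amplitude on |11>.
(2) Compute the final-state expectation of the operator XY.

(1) |11> carries amplitude sqrt(2)/2 in the final state.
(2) The observable XY averages to 0.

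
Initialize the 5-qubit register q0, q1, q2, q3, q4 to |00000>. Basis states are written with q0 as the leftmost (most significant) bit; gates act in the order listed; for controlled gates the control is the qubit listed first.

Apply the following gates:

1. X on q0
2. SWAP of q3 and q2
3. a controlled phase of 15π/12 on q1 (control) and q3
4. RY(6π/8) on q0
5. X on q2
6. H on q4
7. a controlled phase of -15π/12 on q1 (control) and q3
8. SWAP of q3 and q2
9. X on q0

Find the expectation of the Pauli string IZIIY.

The expectation value of IZIIY is 0.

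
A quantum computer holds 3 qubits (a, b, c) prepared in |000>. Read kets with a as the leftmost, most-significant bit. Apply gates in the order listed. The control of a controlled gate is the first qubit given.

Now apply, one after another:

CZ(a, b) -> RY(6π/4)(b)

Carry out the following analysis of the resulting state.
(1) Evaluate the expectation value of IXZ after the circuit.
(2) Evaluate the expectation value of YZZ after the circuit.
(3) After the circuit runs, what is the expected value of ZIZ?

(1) The observable IXZ averages to -1.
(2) The expectation value of YZZ is 0.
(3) The observable ZIZ averages to 1.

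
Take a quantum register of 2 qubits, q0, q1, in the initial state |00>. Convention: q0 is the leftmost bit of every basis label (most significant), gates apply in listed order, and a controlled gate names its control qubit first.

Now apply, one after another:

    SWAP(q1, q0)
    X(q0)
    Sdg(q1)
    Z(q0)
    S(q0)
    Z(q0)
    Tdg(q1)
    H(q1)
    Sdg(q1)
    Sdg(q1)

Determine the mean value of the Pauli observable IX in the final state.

In the final state, IX has expectation -1.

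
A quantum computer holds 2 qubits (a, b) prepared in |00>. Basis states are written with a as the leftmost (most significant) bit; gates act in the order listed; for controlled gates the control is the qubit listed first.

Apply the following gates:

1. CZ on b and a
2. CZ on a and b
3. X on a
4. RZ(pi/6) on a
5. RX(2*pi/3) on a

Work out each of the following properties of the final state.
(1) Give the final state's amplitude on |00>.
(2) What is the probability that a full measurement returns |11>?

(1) The final state's coefficient on |00> equals -sqrt(3)*exp(7*I*pi/12)/2.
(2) Outcome |11> occurs with probability 0.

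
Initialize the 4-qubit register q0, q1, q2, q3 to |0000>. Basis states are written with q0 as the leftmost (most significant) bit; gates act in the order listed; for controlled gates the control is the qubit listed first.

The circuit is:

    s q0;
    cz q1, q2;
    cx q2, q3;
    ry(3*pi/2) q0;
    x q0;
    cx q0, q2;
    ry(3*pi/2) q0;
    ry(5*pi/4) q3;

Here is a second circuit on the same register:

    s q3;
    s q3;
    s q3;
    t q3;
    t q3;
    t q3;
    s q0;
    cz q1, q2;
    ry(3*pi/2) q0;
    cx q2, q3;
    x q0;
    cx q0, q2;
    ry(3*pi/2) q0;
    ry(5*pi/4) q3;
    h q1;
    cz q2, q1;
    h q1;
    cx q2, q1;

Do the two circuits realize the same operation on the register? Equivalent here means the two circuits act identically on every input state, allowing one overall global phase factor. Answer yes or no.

No: there is an input state on which the two circuits produce genuinely different outputs (not merely differing by a phase).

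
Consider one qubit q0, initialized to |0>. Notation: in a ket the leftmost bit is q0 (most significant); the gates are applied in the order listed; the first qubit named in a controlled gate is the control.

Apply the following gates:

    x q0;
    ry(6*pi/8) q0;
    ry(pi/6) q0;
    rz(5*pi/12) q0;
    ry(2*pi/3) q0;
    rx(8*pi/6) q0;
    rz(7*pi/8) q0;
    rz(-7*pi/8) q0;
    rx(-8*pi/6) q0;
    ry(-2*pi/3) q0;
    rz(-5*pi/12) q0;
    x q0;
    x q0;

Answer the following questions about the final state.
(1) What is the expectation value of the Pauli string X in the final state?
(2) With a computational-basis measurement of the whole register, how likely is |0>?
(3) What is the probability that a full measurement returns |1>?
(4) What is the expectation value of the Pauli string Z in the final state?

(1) The observable X averages to -sqrt(6)/4 + sqrt(2)/4. Key observation: the block from step 4 through step 11 cancels to the identity and can be dropped.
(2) Outcome |0> occurs with probability sqrt(2)/8 + sqrt(6)/8 + 1/2.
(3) Outcome |1> occurs with probability -sqrt(6)/8 - sqrt(2)/8 + 1/2.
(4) The expectation value of Z is sqrt(2)/4 + sqrt(6)/4.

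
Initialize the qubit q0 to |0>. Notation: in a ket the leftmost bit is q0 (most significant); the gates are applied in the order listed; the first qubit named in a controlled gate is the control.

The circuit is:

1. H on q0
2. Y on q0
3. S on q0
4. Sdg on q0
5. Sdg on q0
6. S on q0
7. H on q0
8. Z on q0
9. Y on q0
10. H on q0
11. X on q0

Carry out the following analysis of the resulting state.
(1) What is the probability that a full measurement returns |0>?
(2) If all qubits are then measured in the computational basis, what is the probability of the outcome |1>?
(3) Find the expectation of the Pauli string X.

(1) A full measurement returns |0> with probability 1/2.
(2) Outcome |1> occurs with probability 1/2.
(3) The expectation value of X is 1.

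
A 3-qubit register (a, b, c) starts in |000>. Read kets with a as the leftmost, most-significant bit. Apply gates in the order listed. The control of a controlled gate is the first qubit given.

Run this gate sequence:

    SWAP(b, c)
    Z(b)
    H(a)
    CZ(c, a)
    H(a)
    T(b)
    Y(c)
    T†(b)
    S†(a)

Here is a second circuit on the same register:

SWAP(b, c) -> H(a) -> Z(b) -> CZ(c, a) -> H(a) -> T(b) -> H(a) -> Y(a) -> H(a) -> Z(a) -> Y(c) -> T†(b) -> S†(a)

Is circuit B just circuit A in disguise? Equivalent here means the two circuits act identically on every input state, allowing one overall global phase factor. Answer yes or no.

No — the two circuits implement different unitaries, even allowing a global phase.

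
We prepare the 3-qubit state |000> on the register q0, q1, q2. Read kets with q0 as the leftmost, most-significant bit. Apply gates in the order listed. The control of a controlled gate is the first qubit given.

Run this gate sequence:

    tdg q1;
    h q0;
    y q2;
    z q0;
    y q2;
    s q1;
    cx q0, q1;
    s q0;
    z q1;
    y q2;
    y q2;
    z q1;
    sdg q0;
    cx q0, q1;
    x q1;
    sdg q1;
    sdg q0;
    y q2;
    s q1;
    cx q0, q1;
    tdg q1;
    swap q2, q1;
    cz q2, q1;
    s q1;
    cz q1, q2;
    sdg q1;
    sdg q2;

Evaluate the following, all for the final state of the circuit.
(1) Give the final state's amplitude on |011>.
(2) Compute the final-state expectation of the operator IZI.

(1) The final state's coefficient on |011> equals -sqrt(2)*exp(3*I*pi/4)/2.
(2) The expectation value of IZI is -1.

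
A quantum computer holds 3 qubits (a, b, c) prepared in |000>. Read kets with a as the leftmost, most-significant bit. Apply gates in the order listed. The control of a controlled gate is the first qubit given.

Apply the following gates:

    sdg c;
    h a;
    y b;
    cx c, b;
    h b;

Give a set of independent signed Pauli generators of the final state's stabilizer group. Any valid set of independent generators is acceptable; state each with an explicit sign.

The final state is stabilized by the group generated by +XII, -IXI, +IIZ; other independent generating sets are equally valid.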